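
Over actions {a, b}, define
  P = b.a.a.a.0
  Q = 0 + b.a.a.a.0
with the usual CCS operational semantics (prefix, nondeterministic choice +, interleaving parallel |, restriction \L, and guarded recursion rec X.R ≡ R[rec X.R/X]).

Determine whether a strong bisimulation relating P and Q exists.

bisimilar

Reachable graph of P (5 states):
  m0 = b.a.a.a.0 | =b=> m1
  m1 = a.a.a.0 | =a=> m2
  m2 = a.a.0 | =a=> m3
  m3 = a.0 | =a=> m4
  m4 = 0 | ∅
Reachable graph of Q (5 states):
  n0 = 0 + b.a.a.a.0 | =b=> n1
  n1 = a.a.a.0 | =a=> n2
  n2 = a.a.0 | =a=> n3
  n3 = a.0 | =a=> n4
  n4 = 0 | ∅
Coarsest stable partition (strong bisimilarity classes):
  B0 = {m0, n0}
  B1 = {m1, n1}
  B2 = {m2, n2}
  B3 = {m3, n3}
  B4 = {m4, n4}
m0 ∈ B0, n0 ∈ B0 → same block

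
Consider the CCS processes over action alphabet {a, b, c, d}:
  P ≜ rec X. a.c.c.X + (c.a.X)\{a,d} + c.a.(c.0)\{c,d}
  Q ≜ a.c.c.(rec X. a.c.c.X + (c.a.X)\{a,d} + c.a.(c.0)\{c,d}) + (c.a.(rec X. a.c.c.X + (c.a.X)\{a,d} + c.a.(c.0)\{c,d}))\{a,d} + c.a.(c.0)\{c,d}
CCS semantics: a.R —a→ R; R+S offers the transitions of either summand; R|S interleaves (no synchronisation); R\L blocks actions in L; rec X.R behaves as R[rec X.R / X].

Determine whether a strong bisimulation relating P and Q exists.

bisimilar

Reachable graph of P (6 states):
  m0 = rec X. a.c.c.X + (c.a.X)\{a,d} + c.a.(c.0)\{c,d} ⊢ ··a··> m1, ··c··> m2, ··c··> m3
  m1 = c.c.(rec X. a.c.c.X + (c.a.X)\{a,d} + c.a.(c.0)\{c,d}) ⊢ ··c··> m4
  m2 = (a.(rec X. a.c.c.X + (c.a.X)\{a,d} + c.a.(c.0)\{c,d}))\{a,d} ⊢ ·
  m3 = a.(c.0)\{c,d} ⊢ ··a··> m5
  m4 = c.(rec X. a.c.c.X + (c.a.X)\{a,d} + c.a.(c.0)\{c,d}) ⊢ ··c··> m0
  m5 = (c.0)\{c,d} ⊢ ·
Reachable graph of Q (7 states):
  n0 = a.c.c.(rec X. a.c.c.X + (c.a.X)\{a,d} + c.a.(c.0)\{c,d}) + (c.a.(rec X. a.c.c.X + (c.a.X)\{a,d} + c.a.(c.0)\{c,d}))\{a,d} + c.a.(c.0)\{c,d} ⊢ ··a··> n1, ··c··> n2, ··c··> n3
  n1 = c.c.(rec X. a.c.c.X + (c.a.X)\{a,d} + c.a.(c.0)\{c,d}) ⊢ ··c··> n4
  n2 = (a.(rec X. a.c.c.X + (c.a.X)\{a,d} + c.a.(c.0)\{c,d}))\{a,d} ⊢ ·
  n3 = a.(c.0)\{c,d} ⊢ ··a··> n5
  n4 = c.(rec X. a.c.c.X + (c.a.X)\{a,d} + c.a.(c.0)\{c,d}) ⊢ ··c··> n6
  n5 = (c.0)\{c,d} ⊢ ·
  n6 = rec X. a.c.c.X + (c.a.X)\{a,d} + c.a.(c.0)\{c,d} ⊢ ··a··> n1, ··c··> n2, ··c··> n3
Partition-refinement fixed point:
  B0 = {m0, n0, n6}
  B1 = {m2, m5, n2, n5}
  B2 = {m3, n3}
  B3 = {m1, n1}
  B4 = {m4, n4}
m0 ∈ B0, n0 ∈ B0 → same block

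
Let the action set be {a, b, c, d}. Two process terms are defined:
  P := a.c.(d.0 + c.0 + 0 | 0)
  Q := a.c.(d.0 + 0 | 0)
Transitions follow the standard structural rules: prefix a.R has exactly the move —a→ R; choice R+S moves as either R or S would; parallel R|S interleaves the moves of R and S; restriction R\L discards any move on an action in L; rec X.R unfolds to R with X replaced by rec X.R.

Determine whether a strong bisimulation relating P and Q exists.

LTS(P): 4 reachable states
  m0 = a.c.(d.0 + c.0 + 0 | 0) → —a→ m1
  m1 = c.(d.0 + c.0 + 0 | 0) → —c→ m2
  m2 = d.0 + c.0 + 0 | 0 → —c→ m3, —d→ m3
  m3 = 0 → ·
LTS(Q): 4 reachable states
  n0 = a.c.(d.0 + 0 | 0) → —a→ n1
  n1 = c.(d.0 + 0 | 0) → —c→ n2
  n2 = d.0 + 0 | 0 → —d→ n3
  n3 = 0 → ·
Coarsest stable partition (strong bisimilarity classes):
  B0 = {m0}
  B1 = {m1}
  B2 = {m2}
  B3 = {m3, n3}
  B4 = {n0}
  B5 = {n1}
  B6 = {n2}
m0 ∈ B0, n0 ∈ B4 → different blocks

not bisimilar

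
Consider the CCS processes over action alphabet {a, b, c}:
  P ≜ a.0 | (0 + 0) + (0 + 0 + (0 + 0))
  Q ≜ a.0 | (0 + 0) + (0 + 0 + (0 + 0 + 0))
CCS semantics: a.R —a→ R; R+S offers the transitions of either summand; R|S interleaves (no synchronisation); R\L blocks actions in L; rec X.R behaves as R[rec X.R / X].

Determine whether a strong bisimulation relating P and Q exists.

LTS(P): 2 reachable states
  s0 = a.0 | (0 + 0) + (0 + 0 + (0 + 0)) :: ··a··> s1
  s1 = 0 | (0 + 0) :: deadlocked
LTS(Q): 2 reachable states
  t0 = a.0 | (0 + 0) + (0 + 0 + (0 + 0 + 0)) :: ··a··> t1
  t1 = 0 | (0 + 0) :: deadlocked
Coarsest stable partition (strong bisimilarity classes):
  B0 = {s0, t0}
  B1 = {s1, t1}
s0 ∈ B0, t0 ∈ B0 → same block

YES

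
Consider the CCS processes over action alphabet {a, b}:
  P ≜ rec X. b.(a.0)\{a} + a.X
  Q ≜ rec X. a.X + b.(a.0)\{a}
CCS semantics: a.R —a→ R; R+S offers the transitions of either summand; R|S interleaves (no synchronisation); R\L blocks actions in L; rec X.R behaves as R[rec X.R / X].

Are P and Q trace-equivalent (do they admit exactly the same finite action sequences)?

traces(P) = traces(Q)

Reachable graph of P (2 states):
  p0 = rec X. b.(a.0)\{a} + a.X | -a-> p0, -b-> p1
  p1 = (a.0)\{a} | (no moves)
Reachable graph of Q (2 states):
  q0 = rec X. a.X + b.(a.0)\{a} | -a-> q0, -b-> q1
  q1 = (a.0)\{a} | (no moves)
Coarsest stable partition (strong bisimilarity classes):
  B0 = {p0, q0}
  B1 = {p1, q1}
p0 ∈ B0, q0 ∈ B0 → same block
Bisimilar ⇒ trace-equivalent.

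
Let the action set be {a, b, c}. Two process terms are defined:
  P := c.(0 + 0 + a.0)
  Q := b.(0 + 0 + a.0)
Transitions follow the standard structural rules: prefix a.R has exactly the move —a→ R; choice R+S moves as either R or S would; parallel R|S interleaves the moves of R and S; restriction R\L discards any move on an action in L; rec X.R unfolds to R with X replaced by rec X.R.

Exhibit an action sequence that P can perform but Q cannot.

P's transition system — 3 states:
  s0 = c.(0 + 0 + a.0) has moves =c=> s1
  s1 = 0 + 0 + a.0 has moves =a=> s2
  s2 = 0 has moves stopped
Q's transition system — 3 states:
  t0 = b.(0 + 0 + a.0) has moves =b=> t1
  t1 = 0 + 0 + a.0 has moves =a=> t2
  t2 = 0 has moves stopped
Executing c from P (initial set {s0}):
  after c @ step 1: {s1}
  — P admits the full trace.
Executing c from Q (initial set {t0}):
  after c @ step 1: ∅ (Q stuck)

c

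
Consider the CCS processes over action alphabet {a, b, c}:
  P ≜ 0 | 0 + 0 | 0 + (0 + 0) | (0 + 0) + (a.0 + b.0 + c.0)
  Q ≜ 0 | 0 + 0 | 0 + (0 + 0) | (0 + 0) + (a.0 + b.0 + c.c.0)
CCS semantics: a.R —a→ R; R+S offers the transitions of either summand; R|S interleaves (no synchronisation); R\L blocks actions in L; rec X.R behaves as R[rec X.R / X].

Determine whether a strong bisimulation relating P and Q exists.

LTS(P): 2 reachable states
  u0 = 0 | 0 + 0 | 0 + (0 + 0) | (0 + 0) + (a.0 + b.0 + c.0) has moves =a=> u1, =b=> u1, =c=> u1
  u1 = 0 has moves (no moves)
LTS(Q): 3 reachable states
  v0 = 0 | 0 + 0 | 0 + (0 + 0) | (0 + 0) + (a.0 + b.0 + c.c.0) has moves =a=> v1, =b=> v1, =c=> v2
  v1 = 0 has moves (no moves)
  v2 = c.0 has moves =c=> v1
Partition-refinement fixed point:
  B0 = {u0}
  B1 = {u1, v1}
  B2 = {v0}
  B3 = {v2}
u0 ∈ B0, v0 ∈ B2 → different blocks

not bisimilar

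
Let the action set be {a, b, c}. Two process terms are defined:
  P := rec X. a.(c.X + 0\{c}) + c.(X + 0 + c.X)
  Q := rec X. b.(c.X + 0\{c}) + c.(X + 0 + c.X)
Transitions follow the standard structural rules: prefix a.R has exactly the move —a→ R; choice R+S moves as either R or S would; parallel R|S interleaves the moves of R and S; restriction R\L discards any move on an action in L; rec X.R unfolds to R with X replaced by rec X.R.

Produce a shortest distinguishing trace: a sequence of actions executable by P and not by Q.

Reachable graph of P (3 states):
  p0 = rec X. a.(c.X + 0\{c}) + c.(X + 0 + c.X) | ··a··> p1, ··c··> p2
  p1 = c.(rec X. a.(c.X + 0\{c}) + c.(X + 0 + c.X)) + 0\{c} | ··c··> p0
  p2 = (rec X. a.(c.X + 0\{c}) + c.(X + 0 + c.X)) + 0 + c.(rec X. a.(c.X + 0\{c}) + c.(X + 0 + c.X)) | ··a··> p1, ··c··> p0, ··c··> p2
Reachable graph of Q (3 states):
  q0 = rec X. b.(c.X + 0\{c}) + c.(X + 0 + c.X) | ··b··> q1, ··c··> q2
  q1 = c.(rec X. b.(c.X + 0\{c}) + c.(X + 0 + c.X)) + 0\{c} | ··c··> q0
  q2 = (rec X. b.(c.X + 0\{c}) + c.(X + 0 + c.X)) + 0 + c.(rec X. b.(c.X + 0\{c}) + c.(X + 0 + c.X)) | ··b··> q1, ··c··> q0, ··c··> q2
Run σ = ⟨a⟩ on P: start {p0}
  step 1 (a): {p1}
  P completes σ.
Run σ = ⟨a⟩ on Q: start {q0}
  step 1 (a): no successor for Q

a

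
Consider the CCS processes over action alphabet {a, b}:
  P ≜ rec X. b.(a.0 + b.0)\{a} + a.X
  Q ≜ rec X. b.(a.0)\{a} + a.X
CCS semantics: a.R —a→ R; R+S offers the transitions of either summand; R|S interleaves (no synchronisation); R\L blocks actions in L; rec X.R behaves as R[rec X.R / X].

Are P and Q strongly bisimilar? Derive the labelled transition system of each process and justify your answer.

P ≁ Q

LTS(P): 3 reachable states
  m0 = rec X. b.(a.0 + b.0)\{a} + a.X has moves -a-> m0, -b-> m1
  m1 = (a.0 + b.0)\{a} has moves -b-> m2
  m2 = 0\{a} has moves stopped
LTS(Q): 2 reachable states
  n0 = rec X. b.(a.0)\{a} + a.X has moves -a-> n0, -b-> n1
  n1 = (a.0)\{a} has moves stopped
Partition-refinement fixed point:
  B0 = {m0}
  B1 = {m1}
  B2 = {m2, n1}
  B3 = {n0}
m0 ∈ B0, n0 ∈ B3 → different blocks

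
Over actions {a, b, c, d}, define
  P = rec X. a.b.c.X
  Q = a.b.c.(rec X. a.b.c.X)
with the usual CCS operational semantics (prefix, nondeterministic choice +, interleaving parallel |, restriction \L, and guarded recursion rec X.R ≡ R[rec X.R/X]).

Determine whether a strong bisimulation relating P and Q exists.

P's transition system — 3 states:
  u0 = rec X. a.b.c.X | ··a··> u1
  u1 = b.c.(rec X. a.b.c.X) | ··b··> u2
  u2 = c.(rec X. a.b.c.X) | ··c··> u0
Q's transition system — 4 states:
  v0 = a.b.c.(rec X. a.b.c.X) | ··a··> v1
  v1 = b.c.(rec X. a.b.c.X) | ··b··> v2
  v2 = c.(rec X. a.b.c.X) | ··c··> v3
  v3 = rec X. a.b.c.X | ··a··> v1
Partition-refinement fixed point:
  B0 = {u0, v0, v3}
  B1 = {u1, v1}
  B2 = {u2, v2}
u0 ∈ B0, v0 ∈ B0 → same block

YES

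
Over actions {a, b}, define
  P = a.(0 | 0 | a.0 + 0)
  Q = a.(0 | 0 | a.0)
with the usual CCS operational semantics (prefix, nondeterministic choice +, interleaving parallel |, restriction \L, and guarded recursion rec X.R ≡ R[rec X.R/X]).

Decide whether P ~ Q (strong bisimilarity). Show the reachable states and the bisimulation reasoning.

YES

Reachable graph of P (3 states):
  s0 = a.(0 | 0 | a.0 + 0) ⊢ ··a··> s1
  s1 = 0 | 0 | a.0 + 0 ⊢ ··a··> s2
  s2 = 0 | 0 | 0 ⊢ (no moves)
Reachable graph of Q (3 states):
  t0 = a.(0 | 0 | a.0) ⊢ ··a··> t1
  t1 = 0 | 0 | a.0 ⊢ ··a··> t2
  t2 = 0 | 0 | 0 ⊢ (no moves)
Partition-refinement fixed point:
  B0 = {s0, t0}
  B1 = {s1, t1}
  B2 = {s2, t2}
s0 ∈ B0, t0 ∈ B0 → same block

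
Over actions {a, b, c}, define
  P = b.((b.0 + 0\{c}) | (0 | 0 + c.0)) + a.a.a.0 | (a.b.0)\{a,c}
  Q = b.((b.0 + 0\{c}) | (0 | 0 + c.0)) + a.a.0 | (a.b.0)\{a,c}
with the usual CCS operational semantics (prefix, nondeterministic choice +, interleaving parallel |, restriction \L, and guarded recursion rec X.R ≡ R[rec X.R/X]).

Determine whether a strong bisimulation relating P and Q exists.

not bisimilar

LTS(P): 8 reachable states
  s0 = b.((b.0 + 0\{c}) | (0 | 0 + c.0)) + a.a.a.0 | (a.b.0)\{a,c} :: ··a··> s1, ··b··> s2
  s1 = a.a.0 | (a.b.0)\{a,c} :: ··a··> s3
  s2 = (b.0 + 0\{c}) | (0 | 0 + c.0) :: ··b··> s4, ··c··> s5
  s3 = a.0 | (a.b.0)\{a,c} :: ··a··> s6
  s4 = 0 | (0 | 0 + c.0) :: ··c··> s7
  s5 = (b.0 + 0\{c}) | 0 :: ··b··> s7
  s6 = 0 | (a.b.0)\{a,c} :: (no moves)
  s7 = 0 | 0 :: (no moves)
LTS(Q): 7 reachable states
  t0 = b.((b.0 + 0\{c}) | (0 | 0 + c.0)) + a.a.0 | (a.b.0)\{a,c} :: ··a··> t1, ··b··> t2
  t1 = a.0 | (a.b.0)\{a,c} :: ··a··> t3
  t2 = (b.0 + 0\{c}) | (0 | 0 + c.0) :: ··b··> t4, ··c··> t5
  t3 = 0 | (a.b.0)\{a,c} :: (no moves)
  t4 = 0 | (0 | 0 + c.0) :: ··c··> t6
  t5 = (b.0 + 0\{c}) | 0 :: ··b··> t6
  t6 = 0 | 0 :: (no moves)
Coarsest stable partition (strong bisimilarity classes):
  B0 = {s0}
  B1 = {s1}
  B2 = {s3, t1}
  B3 = {s6, s7, t3, t6}
  B4 = {s2, t2}
  B5 = {s5, t5}
  B6 = {s4, t4}
  B7 = {t0}
s0 ∈ B0, t0 ∈ B7 → different blocks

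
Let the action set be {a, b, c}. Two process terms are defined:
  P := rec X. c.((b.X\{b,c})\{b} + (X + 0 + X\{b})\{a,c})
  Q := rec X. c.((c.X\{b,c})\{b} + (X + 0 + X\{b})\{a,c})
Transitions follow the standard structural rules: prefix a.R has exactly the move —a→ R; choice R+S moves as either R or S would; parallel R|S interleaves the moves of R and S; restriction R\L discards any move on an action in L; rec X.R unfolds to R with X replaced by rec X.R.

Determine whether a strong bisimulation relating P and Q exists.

P's transition system — 2 states:
  u0 = rec X. c.((b.X\{b,c})\{b} + (X + 0 + X\{b})\{a,c}) | --c--▸ u1
  u1 = (b.(rec X. c.((b.X\{b,c})\{b} + (X + 0 + X\{b})\{a,c}))\{b,c})\{b} + ((rec X. c.((b.X\{b,c})\{b} + (X + 0 + X\{b})\{a,c})) + 0 + (rec X. c.((b.X\{b,c})\{b} + (X + 0 + X\{b})\{a,c}))\{b})\{a,c} | (no moves)
Q's transition system — 3 states:
  v0 = rec X. c.((c.X\{b,c})\{b} + (X + 0 + X\{b})\{a,c}) | --c--▸ v1
  v1 = (c.(rec X. c.((c.X\{b,c})\{b} + (X + 0 + X\{b})\{a,c}))\{b,c})\{b} + ((rec X. c.((c.X\{b,c})\{b} + (X + 0 + X\{b})\{a,c})) + 0 + (rec X. c.((c.X\{b,c})\{b} + (X + 0 + X\{b})\{a,c}))\{b})\{a,c} | --c--▸ v2
  v2 = (rec X. c.((c.X\{b,c})\{b} + (X + 0 + X\{b})\{a,c}))\{b,c}\{b} | (no moves)
Coarsest stable partition (strong bisimilarity classes):
  B0 = {u0, v1}
  B1 = {u1, v2}
  B2 = {v0}
u0 ∈ B0, v0 ∈ B2 → different blocks

P ≁ Q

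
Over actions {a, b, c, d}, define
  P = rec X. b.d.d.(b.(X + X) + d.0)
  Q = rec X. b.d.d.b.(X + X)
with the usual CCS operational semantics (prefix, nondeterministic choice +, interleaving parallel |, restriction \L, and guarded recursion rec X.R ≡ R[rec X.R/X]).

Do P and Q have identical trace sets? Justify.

NO — witness ⟨bddd⟩

Reachable graph of P (6 states):
  m0 = rec X. b.d.d.(b.(X + X) + d.0) has moves -b-> m1
  m1 = d.d.(b.((rec X. b.d.d.(b.(X + X) + d.0)) + (rec X. b.d.d.(b.(X + X) + d.0))) + d.0) has moves -d-> m2
  m2 = d.(b.((rec X. b.d.d.(b.(X + X) + d.0)) + (rec X. b.d.d.(b.(X + X) + d.0))) + d.0) has moves -d-> m3
  m3 = b.((rec X. b.d.d.(b.(X + X) + d.0)) + (rec X. b.d.d.(b.(X + X) + d.0))) + d.0 has moves -b-> m4, -d-> m5
  m4 = (rec X. b.d.d.(b.(X + X) + d.0)) + (rec X. b.d.d.(b.(X + X) + d.0)) has moves -b-> m1
  m5 = 0 has moves (no moves)
Reachable graph of Q (5 states):
  n0 = rec X. b.d.d.b.(X + X) has moves -b-> n1
  n1 = d.d.b.((rec X. b.d.d.b.(X + X)) + (rec X. b.d.d.b.(X + X))) has moves -d-> n2
  n2 = d.b.((rec X. b.d.d.b.(X + X)) + (rec X. b.d.d.b.(X + X))) has moves -d-> n3
  n3 = b.((rec X. b.d.d.b.(X + X)) + (rec X. b.d.d.b.(X + X))) has moves -b-> n4
  n4 = (rec X. b.d.d.b.(X + X)) + (rec X. b.d.d.b.(X + X)) has moves -b-> n1
Run σ = ⟨bddd⟩ on P: start {m0}
  [1] b ⇒ {m1}
  [2] d ⇒ {m2}
  [3] d ⇒ {m3}
  [4] d ⇒ {m5}
  P completes σ.
Run σ = ⟨bddd⟩ on Q: start {n0}
  [1] b ⇒ {n1}
  [2] d ⇒ {n2}
  [3] d ⇒ {n3}
  [4] d ⇒ no successor for Q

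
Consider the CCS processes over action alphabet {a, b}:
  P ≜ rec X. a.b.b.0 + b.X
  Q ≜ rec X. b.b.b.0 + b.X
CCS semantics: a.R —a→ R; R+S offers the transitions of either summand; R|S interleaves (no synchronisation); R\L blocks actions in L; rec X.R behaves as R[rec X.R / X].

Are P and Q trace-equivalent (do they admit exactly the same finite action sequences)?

NO — witness ⟨a⟩

LTS(P): 4 reachable states
  m0 = rec X. a.b.b.0 + b.X ⊢ —a→ m1, —b→ m0
  m1 = b.b.0 ⊢ —b→ m2
  m2 = b.0 ⊢ —b→ m3
  m3 = 0 ⊢ deadlocked
LTS(Q): 4 reachable states
  n0 = rec X. b.b.b.0 + b.X ⊢ —b→ n0, —b→ n1
  n1 = b.b.0 ⊢ —b→ n2
  n2 = b.0 ⊢ —b→ n3
  n3 = 0 ⊢ deadlocked
Executing a from P (initial set {m0}):
  step 1 (a): {m1}
  P completes σ.
Executing a from Q (initial set {n0}):
  step 1 (a): no successor for Q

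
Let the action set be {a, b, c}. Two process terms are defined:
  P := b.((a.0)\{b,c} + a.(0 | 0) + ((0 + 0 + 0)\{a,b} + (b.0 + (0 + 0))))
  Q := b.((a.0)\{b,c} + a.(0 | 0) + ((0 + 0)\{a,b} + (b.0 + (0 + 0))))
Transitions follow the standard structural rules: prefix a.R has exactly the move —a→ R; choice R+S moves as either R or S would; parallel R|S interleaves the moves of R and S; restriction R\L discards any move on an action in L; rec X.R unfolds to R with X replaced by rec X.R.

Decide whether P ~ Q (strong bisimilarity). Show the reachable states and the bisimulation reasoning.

Reachable graph of P (5 states):
  p0 = b.((a.0)\{b,c} + a.(0 | 0) + ((0 + 0 + 0)\{a,b} + (b.0 + (0 + 0)))) → ··b··> p1
  p1 = (a.0)\{b,c} + a.(0 | 0) + ((0 + 0 + 0)\{a,b} + (b.0 + (0 + 0))) → ··a··> p2, ··a··> p3, ··b··> p4
  p2 = 0 | 0 → (no moves)
  p3 = 0\{b,c} → (no moves)
  p4 = 0 → (no moves)
Reachable graph of Q (5 states):
  q0 = b.((a.0)\{b,c} + a.(0 | 0) + ((0 + 0)\{a,b} + (b.0 + (0 + 0)))) → ··b··> q1
  q1 = (a.0)\{b,c} + a.(0 | 0) + ((0 + 0)\{a,b} + (b.0 + (0 + 0))) → ··a··> q2, ··a··> q3, ··b··> q4
  q2 = 0 | 0 → (no moves)
  q3 = 0\{b,c} → (no moves)
  q4 = 0 → (no moves)
Coarsest stable partition (strong bisimilarity classes):
  B0 = {p0, q0}
  B1 = {p1, q1}
  B2 = {p2, p3, p4, q2, q3, q4}
p0 ∈ B0, q0 ∈ B0 → same block

YES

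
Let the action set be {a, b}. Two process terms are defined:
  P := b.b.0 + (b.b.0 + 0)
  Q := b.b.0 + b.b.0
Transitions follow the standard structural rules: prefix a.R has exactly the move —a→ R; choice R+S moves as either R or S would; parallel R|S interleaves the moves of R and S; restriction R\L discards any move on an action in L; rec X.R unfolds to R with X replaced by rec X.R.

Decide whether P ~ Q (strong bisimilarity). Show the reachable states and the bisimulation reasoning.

bisimilar

LTS(P): 3 reachable states
  s0 = b.b.0 + (b.b.0 + 0) :: -b-> s1
  s1 = b.0 :: -b-> s2
  s2 = 0 :: ·
LTS(Q): 3 reachable states
  t0 = b.b.0 + b.b.0 :: -b-> t1
  t1 = b.0 :: -b-> t2
  t2 = 0 :: ·
Coarsest stable partition (strong bisimilarity classes):
  B0 = {s0, t0}
  B1 = {s1, t1}
  B2 = {s2, t2}
s0 ∈ B0, t0 ∈ B0 → same block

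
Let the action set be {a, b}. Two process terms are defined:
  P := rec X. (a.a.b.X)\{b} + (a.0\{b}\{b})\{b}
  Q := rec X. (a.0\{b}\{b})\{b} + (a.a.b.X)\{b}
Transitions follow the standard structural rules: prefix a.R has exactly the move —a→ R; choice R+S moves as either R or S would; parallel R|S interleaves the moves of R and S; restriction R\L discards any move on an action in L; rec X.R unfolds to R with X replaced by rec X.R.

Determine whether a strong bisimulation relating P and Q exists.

P ~ Q

LTS(P): 4 reachable states
  u0 = rec X. (a.a.b.X)\{b} + (a.0\{b}\{b})\{b} ⊢ =a=> u1, =a=> u2
  u1 = (a.b.(rec X. (a.a.b.X)\{b} + (a.0\{b}\{b})\{b}))\{b} ⊢ =a=> u3
  u2 = 0\{b}\{b}\{b} ⊢ stopped
  u3 = (b.(rec X. (a.a.b.X)\{b} + (a.0\{b}\{b})\{b}))\{b} ⊢ stopped
LTS(Q): 4 reachable states
  v0 = rec X. (a.0\{b}\{b})\{b} + (a.a.b.X)\{b} ⊢ =a=> v1, =a=> v2
  v1 = (a.b.(rec X. (a.0\{b}\{b})\{b} + (a.a.b.X)\{b}))\{b} ⊢ =a=> v3
  v2 = 0\{b}\{b}\{b} ⊢ stopped
  v3 = (b.(rec X. (a.0\{b}\{b})\{b} + (a.a.b.X)\{b}))\{b} ⊢ stopped
Coarsest stable partition (strong bisimilarity classes):
  B0 = {u0, v0}
  B1 = {u2, u3, v2, v3}
  B2 = {u1, v1}
u0 ∈ B0, v0 ∈ B0 → same block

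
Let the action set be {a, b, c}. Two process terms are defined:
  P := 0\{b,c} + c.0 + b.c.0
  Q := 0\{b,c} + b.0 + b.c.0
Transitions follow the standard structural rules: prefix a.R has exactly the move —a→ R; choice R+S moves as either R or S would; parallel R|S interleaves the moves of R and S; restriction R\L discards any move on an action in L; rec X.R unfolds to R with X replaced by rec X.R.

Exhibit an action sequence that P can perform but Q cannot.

LTS(P): 3 reachable states
  p0 = 0\{b,c} + c.0 + b.c.0 → =b=> p1, =c=> p2
  p1 = c.0 → =c=> p2
  p2 = 0 → (no moves)
LTS(Q): 3 reachable states
  q0 = 0\{b,c} + b.0 + b.c.0 → =b=> q1, =b=> q2
  q1 = 0 → (no moves)
  q2 = c.0 → =c=> q1
Executing c from P (initial set {p0}):
  [1] c ⇒ {p2}
  — P admits the full trace.
Executing c from Q (initial set {q0}):
  [1] c ⇒ ∅  — Q cannot continue

c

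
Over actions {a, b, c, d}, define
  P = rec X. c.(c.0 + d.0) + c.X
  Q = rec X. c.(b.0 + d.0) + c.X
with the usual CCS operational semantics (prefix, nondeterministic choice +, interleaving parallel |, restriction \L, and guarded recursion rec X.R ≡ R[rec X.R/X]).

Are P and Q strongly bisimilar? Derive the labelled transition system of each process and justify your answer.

P's transition system — 3 states:
  u0 = rec X. c.(c.0 + d.0) + c.X → ··c··> u0, ··c··> u1
  u1 = c.0 + d.0 → ··c··> u2, ··d··> u2
  u2 = 0 → stopped
Q's transition system — 3 states:
  v0 = rec X. c.(b.0 + d.0) + c.X → ··c··> v0, ··c··> v1
  v1 = b.0 + d.0 → ··b··> v2, ··d··> v2
  v2 = 0 → stopped
Partition-refinement fixed point:
  B0 = {u0}
  B1 = {u1}
  B2 = {u2, v2}
  B3 = {v0}
  B4 = {v1}
u0 ∈ B0, v0 ∈ B3 → different blocks

NO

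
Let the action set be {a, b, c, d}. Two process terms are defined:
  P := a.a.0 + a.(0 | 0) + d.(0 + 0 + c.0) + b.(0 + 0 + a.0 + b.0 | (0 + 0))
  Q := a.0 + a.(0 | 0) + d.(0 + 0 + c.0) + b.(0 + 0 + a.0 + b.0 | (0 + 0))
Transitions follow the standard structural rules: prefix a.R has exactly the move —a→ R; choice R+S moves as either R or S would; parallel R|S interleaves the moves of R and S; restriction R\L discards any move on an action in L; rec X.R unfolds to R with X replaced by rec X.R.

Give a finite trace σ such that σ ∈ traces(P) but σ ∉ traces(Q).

LTS(P): 7 reachable states
  u0 = a.a.0 + a.(0 | 0) + d.(0 + 0 + c.0) + b.(0 + 0 + a.0 + b.0 | (0 + 0)) ⊢ —a→ u1, —a→ u2, —b→ u3, —d→ u4
  u1 = 0 | 0 ⊢ stopped
  u2 = a.0 ⊢ —a→ u5
  u3 = 0 + 0 + a.0 + b.0 | (0 + 0) ⊢ —a→ u5, —b→ u6
  u4 = 0 + 0 + c.0 ⊢ —c→ u5
  u5 = 0 ⊢ stopped
  u6 = 0 | (0 + 0) ⊢ stopped
LTS(Q): 6 reachable states
  v0 = a.0 + a.(0 | 0) + d.(0 + 0 + c.0) + b.(0 + 0 + a.0 + b.0 | (0 + 0)) ⊢ —a→ v1, —a→ v2, —b→ v3, —d→ v4
  v1 = 0 ⊢ stopped
  v2 = 0 | 0 ⊢ stopped
  v3 = 0 + 0 + a.0 + b.0 | (0 + 0) ⊢ —a→ v1, —b→ v5
  v4 = 0 + 0 + c.0 ⊢ —c→ v1
  v5 = 0 | (0 + 0) ⊢ stopped
Trace ⟨aa⟩ through P, begin at {u0}:
  after a @ step 1: {u1, u2}
  after a @ step 2: {u5}
  — P admits the full trace.
Trace ⟨aa⟩ through Q, begin at {v0}:
  after a @ step 1: {v1, v2}
  after a @ step 2: ∅ (Q stuck)

aa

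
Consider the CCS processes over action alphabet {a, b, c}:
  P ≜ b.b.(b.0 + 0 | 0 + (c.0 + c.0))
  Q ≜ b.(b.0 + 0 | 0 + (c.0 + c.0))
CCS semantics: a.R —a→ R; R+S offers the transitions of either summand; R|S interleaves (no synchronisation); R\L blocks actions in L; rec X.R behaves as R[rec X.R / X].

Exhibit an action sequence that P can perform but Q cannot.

bbb

P's transition system — 4 states:
  p0 = b.b.(b.0 + 0 | 0 + (c.0 + c.0)) ⊢ —b→ p1
  p1 = b.(b.0 + 0 | 0 + (c.0 + c.0)) ⊢ —b→ p2
  p2 = b.0 + 0 | 0 + (c.0 + c.0) ⊢ —b→ p3, —c→ p3
  p3 = 0 ⊢ stopped
Q's transition system — 3 states:
  q0 = b.(b.0 + 0 | 0 + (c.0 + c.0)) ⊢ —b→ q1
  q1 = b.0 + 0 | 0 + (c.0 + c.0) ⊢ —b→ q2, —c→ q2
  q2 = 0 ⊢ stopped
Executing bbb from P (initial set {p0}):
  step 1 (b): {p1}
  step 2 (b): {p2}
  step 3 (b): {p3}
  — P admits the full trace.
Executing bbb from Q (initial set {q0}):
  step 1 (b): {q1}
  step 2 (b): {q2}
  step 3 (b): ∅  — Q cannot continue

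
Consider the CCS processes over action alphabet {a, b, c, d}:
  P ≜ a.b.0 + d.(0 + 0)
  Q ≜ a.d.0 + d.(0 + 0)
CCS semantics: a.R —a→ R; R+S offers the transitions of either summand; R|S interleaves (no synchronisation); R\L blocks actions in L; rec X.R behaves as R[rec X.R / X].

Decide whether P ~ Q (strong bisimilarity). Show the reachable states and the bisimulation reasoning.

LTS(P): 4 reachable states
  s0 = a.b.0 + d.(0 + 0) → —a→ s1, —d→ s2
  s1 = b.0 → —b→ s3
  s2 = 0 + 0 → ·
  s3 = 0 → ·
LTS(Q): 4 reachable states
  t0 = a.d.0 + d.(0 + 0) → —a→ t1, —d→ t2
  t1 = d.0 → —d→ t3
  t2 = 0 + 0 → ·
  t3 = 0 → ·
Coarsest stable partition (strong bisimilarity classes):
  B0 = {s0}
  B1 = {s1}
  B2 = {s2, s3, t2, t3}
  B3 = {t0}
  B4 = {t1}
s0 ∈ B0, t0 ∈ B3 → different blocks

not bisimilar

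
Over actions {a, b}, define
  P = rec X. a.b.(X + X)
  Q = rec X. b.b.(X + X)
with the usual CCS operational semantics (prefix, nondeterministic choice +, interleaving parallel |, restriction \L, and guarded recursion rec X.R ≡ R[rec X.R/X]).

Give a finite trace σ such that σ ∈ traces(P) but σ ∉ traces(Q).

a

Reachable graph of P (3 states):
  m0 = rec X. a.b.(X + X) | =a=> m1
  m1 = b.((rec X. a.b.(X + X)) + (rec X. a.b.(X + X))) | =b=> m2
  m2 = (rec X. a.b.(X + X)) + (rec X. a.b.(X + X)) | =a=> m1
Reachable graph of Q (3 states):
  n0 = rec X. b.b.(X + X) | =b=> n1
  n1 = b.((rec X. b.b.(X + X)) + (rec X. b.b.(X + X))) | =b=> n2
  n2 = (rec X. b.b.(X + X)) + (rec X. b.b.(X + X)) | =b=> n1
Trace ⟨a⟩ through P, begin at {m0}:
  step 1 (a): {m1}
  P completes σ.
Trace ⟨a⟩ through Q, begin at {n0}:
  step 1 (a): ∅ (Q stuck)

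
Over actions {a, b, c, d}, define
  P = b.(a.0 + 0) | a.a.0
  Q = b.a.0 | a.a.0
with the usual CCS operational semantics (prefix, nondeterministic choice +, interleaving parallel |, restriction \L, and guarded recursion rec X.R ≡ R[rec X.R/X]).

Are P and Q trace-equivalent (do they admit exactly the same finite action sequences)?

P's transition system — 9 states:
  s0 = b.(a.0 + 0) | a.a.0 :: -a-> s1, -b-> s2
  s1 = b.(a.0 + 0) | a.0 :: -a-> s3, -b-> s4
  s2 = (a.0 + 0) | a.a.0 :: -a-> s4, -a-> s5
  s3 = b.(a.0 + 0) | 0 :: -b-> s6
  s4 = (a.0 + 0) | a.0 :: -a-> s6, -a-> s7
  s5 = 0 | a.a.0 :: -a-> s7
  s6 = (a.0 + 0) | 0 :: -a-> s8
  s7 = 0 | a.0 :: -a-> s8
  s8 = 0 | 0 :: stopped
Q's transition system — 9 states:
  t0 = b.a.0 | a.a.0 :: -a-> t1, -b-> t2
  t1 = b.a.0 | a.0 :: -a-> t3, -b-> t4
  t2 = a.0 | a.a.0 :: -a-> t4, -a-> t5
  t3 = b.a.0 | 0 :: -b-> t6
  t4 = a.0 | a.0 :: -a-> t6, -a-> t7
  t5 = 0 | a.a.0 :: -a-> t7
  t6 = a.0 | 0 :: -a-> t8
  t7 = 0 | a.0 :: -a-> t8
  t8 = 0 | 0 :: stopped
Bisimilarity quotient blocks:
  B0 = {s0, t0}
  B1 = {s2, t2}
  B2 = {s4, s5, t4, t5}
  B3 = {s6, s7, t6, t7}
  B4 = {s8, t8}
  B5 = {s1, t1}
  B6 = {s3, t3}
s0 ∈ B0, t0 ∈ B0 → same block
Bisimilar ⇒ trace-equivalent.

traces(P) = traces(Q)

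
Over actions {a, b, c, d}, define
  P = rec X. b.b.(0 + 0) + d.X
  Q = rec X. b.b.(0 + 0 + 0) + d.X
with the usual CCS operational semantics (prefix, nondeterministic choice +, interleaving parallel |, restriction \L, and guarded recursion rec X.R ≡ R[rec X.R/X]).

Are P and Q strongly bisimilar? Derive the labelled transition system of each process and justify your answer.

LTS(P): 3 reachable states
  s0 = rec X. b.b.(0 + 0) + d.X :: ··b··> s1, ··d··> s0
  s1 = b.(0 + 0) :: ··b··> s2
  s2 = 0 + 0 :: ∅
LTS(Q): 3 reachable states
  t0 = rec X. b.b.(0 + 0 + 0) + d.X :: ··b··> t1, ··d··> t0
  t1 = b.(0 + 0 + 0) :: ··b··> t2
  t2 = 0 + 0 + 0 :: ∅
Bisimilarity quotient blocks:
  B0 = {s0, t0}
  B1 = {s1, t1}
  B2 = {s2, t2}
s0 ∈ B0, t0 ∈ B0 → same block

P ~ Q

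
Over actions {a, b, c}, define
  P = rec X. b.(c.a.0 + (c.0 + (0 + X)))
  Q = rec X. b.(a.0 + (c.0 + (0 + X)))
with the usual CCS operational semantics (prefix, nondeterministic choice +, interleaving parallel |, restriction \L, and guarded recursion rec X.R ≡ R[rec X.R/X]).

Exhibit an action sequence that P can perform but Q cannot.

bca

LTS(P): 4 reachable states
  p0 = rec X. b.(c.a.0 + (c.0 + (0 + X))) | ··b··> p1
  p1 = c.a.0 + (c.0 + (0 + (rec X. b.(c.a.0 + (c.0 + (0 + X)))))) | ··b··> p1, ··c··> p2, ··c··> p3
  p2 = 0 | deadlocked
  p3 = a.0 | ··a··> p2
LTS(Q): 3 reachable states
  q0 = rec X. b.(a.0 + (c.0 + (0 + X))) | ··b··> q1
  q1 = a.0 + (c.0 + (0 + (rec X. b.(a.0 + (c.0 + (0 + X)))))) | ··a··> q2, ··b··> q1, ··c··> q2
  q2 = 0 | deadlocked
Run σ = ⟨bca⟩ on P: start {p0}
  step 1 (b): {p1}
  step 2 (c): {p2, p3}
  step 3 (a): {p2}
  — P admits the full trace.
Run σ = ⟨bca⟩ on Q: start {q0}
  step 1 (b): {q1}
  step 2 (c): {q2}
  step 3 (a): ∅ (Q stuck)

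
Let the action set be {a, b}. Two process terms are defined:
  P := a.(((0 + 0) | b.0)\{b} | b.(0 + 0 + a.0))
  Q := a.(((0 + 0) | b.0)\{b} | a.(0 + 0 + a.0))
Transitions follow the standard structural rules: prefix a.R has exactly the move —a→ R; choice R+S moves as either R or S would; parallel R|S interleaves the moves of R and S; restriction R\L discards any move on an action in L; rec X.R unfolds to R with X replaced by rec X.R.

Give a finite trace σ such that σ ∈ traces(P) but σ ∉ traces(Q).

P's transition system — 4 states:
  s0 = a.(((0 + 0) | b.0)\{b} | b.(0 + 0 + a.0)) | -a-> s1
  s1 = ((0 + 0) | b.0)\{b} | b.(0 + 0 + a.0) | -b-> s2
  s2 = ((0 + 0) | b.0)\{b} | (0 + 0 + a.0) | -a-> s3
  s3 = ((0 + 0) | b.0)\{b} | 0 | ·
Q's transition system — 4 states:
  t0 = a.(((0 + 0) | b.0)\{b} | a.(0 + 0 + a.0)) | -a-> t1
  t1 = ((0 + 0) | b.0)\{b} | a.(0 + 0 + a.0) | -a-> t2
  t2 = ((0 + 0) | b.0)\{b} | (0 + 0 + a.0) | -a-> t3
  t3 = ((0 + 0) | b.0)\{b} | 0 | ·
Trace ⟨ab⟩ through P, begin at {s0}:
  after a @ step 1: {s1}
  after b @ step 2: {s2}
  — P admits the full trace.
Trace ⟨ab⟩ through Q, begin at {t0}:
  after a @ step 1: {t1}
  after b @ step 2: no successor for Q

ab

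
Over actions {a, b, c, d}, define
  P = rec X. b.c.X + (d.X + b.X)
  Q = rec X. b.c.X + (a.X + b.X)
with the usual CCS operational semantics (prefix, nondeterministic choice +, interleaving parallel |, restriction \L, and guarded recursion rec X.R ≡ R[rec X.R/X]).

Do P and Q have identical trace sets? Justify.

trace-distinct — witness ⟨d⟩

P's transition system — 2 states:
  u0 = rec X. b.c.X + (d.X + b.X) has moves ··b··> u0, ··b··> u1, ··d··> u0
  u1 = c.(rec X. b.c.X + (d.X + b.X)) has moves ··c··> u0
Q's transition system — 2 states:
  v0 = rec X. b.c.X + (a.X + b.X) has moves ··a··> v0, ··b··> v0, ··b··> v1
  v1 = c.(rec X. b.c.X + (a.X + b.X)) has moves ··c··> v0
Trace ⟨d⟩ through P, begin at {u0}:
  step 1 (d): {u0}
  ✓ P
Trace ⟨d⟩ through Q, begin at {v0}:
  step 1 (d): ∅ (Q stuck)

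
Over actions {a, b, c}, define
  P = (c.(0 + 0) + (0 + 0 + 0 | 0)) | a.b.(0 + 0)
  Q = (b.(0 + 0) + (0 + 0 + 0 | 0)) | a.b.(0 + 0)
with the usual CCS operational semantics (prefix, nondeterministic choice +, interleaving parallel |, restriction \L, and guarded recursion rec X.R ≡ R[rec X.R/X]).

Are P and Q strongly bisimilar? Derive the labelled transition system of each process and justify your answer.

not bisimilar

Reachable graph of P (6 states):
  m0 = (c.(0 + 0) + (0 + 0 + 0 | 0)) | a.b.(0 + 0) has moves ··a··> m1, ··c··> m2
  m1 = (c.(0 + 0) + (0 + 0 + 0 | 0)) | b.(0 + 0) has moves ··b··> m3, ··c··> m4
  m2 = (0 + 0) | a.b.(0 + 0) has moves ··a··> m4
  m3 = (c.(0 + 0) + (0 + 0 + 0 | 0)) | (0 + 0) has moves ··c··> m5
  m4 = (0 + 0) | b.(0 + 0) has moves ··b··> m5
  m5 = (0 + 0) | (0 + 0) has moves stopped
Reachable graph of Q (6 states):
  n0 = (b.(0 + 0) + (0 + 0 + 0 | 0)) | a.b.(0 + 0) has moves ··a··> n1, ··b··> n2
  n1 = (b.(0 + 0) + (0 + 0 + 0 | 0)) | b.(0 + 0) has moves ··b··> n3, ··b··> n4
  n2 = (0 + 0) | a.b.(0 + 0) has moves ··a··> n3
  n3 = (0 + 0) | b.(0 + 0) has moves ··b··> n5
  n4 = (b.(0 + 0) + (0 + 0 + 0 | 0)) | (0 + 0) has moves ··b··> n5
  n5 = (0 + 0) | (0 + 0) has moves stopped
Partition-refinement fixed point:
  B0 = {m0}
  B1 = {m1}
  B2 = {m4, n3, n4}
  B3 = {m5, n5}
  B4 = {m3}
  B5 = {m2, n2}
  B6 = {n0}
  B7 = {n1}
m0 ∈ B0, n0 ∈ B6 → different blocks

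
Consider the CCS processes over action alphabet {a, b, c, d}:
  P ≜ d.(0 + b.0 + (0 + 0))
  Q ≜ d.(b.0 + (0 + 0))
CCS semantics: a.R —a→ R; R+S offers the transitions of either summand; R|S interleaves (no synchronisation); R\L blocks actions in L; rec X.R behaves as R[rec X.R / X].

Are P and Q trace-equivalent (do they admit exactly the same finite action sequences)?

YES

P's transition system — 3 states:
  p0 = d.(0 + b.0 + (0 + 0)) :: —d→ p1
  p1 = 0 + b.0 + (0 + 0) :: —b→ p2
  p2 = 0 :: ∅
Q's transition system — 3 states:
  q0 = d.(b.0 + (0 + 0)) :: —d→ q1
  q1 = b.0 + (0 + 0) :: —b→ q2
  q2 = 0 :: ∅
Bisimilarity quotient blocks:
  B0 = {p0, q0}
  B1 = {p1, q1}
  B2 = {p2, q2}
p0 ∈ B0, q0 ∈ B0 → same block
Bisimilar ⇒ trace-equivalent.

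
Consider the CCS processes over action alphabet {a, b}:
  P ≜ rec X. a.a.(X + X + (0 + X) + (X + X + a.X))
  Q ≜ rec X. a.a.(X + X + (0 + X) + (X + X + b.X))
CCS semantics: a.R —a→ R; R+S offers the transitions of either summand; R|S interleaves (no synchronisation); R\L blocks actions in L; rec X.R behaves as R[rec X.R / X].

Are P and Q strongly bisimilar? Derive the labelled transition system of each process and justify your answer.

not bisimilar

P's transition system — 3 states:
  u0 = rec X. a.a.(X + X + (0 + X) + (X + X + a.X)) has moves -a-> u1
  u1 = a.((rec X. a.a.(X + X + (0 + X) + (X + X + a.X))) + (rec X. a.a.(X + X + (0 + X) + (X + X + a.X))) + (0 + (rec X. a.a.(X + X + (0 + X) + (X + X + a.X)))) + ((rec X. a.a.(X + X + (0 + X) + (X + X + a.X))) + (rec X. a.a.(X + X + (0 + X) + (X + X + a.X))) + a.(rec X. a.a.(X + X + (0 + X) + (X + X + a.X))))) has moves -a-> u2
  u2 = (rec X. a.a.(X + X + (0 + X) + (X + X + a.X))) + (rec X. a.a.(X + X + (0 + X) + (X + X + a.X))) + (0 + (rec X. a.a.(X + X + (0 + X) + (X + X + a.X)))) + ((rec X. a.a.(X + X + (0 + X) + (X + X + a.X))) + (rec X. a.a.(X + X + (0 + X) + (X + X + a.X))) + a.(rec X. a.a.(X + X + (0 + X) + (X + X + a.X)))) has moves -a-> u0, -a-> u1
Q's transition system — 3 states:
  v0 = rec X. a.a.(X + X + (0 + X) + (X + X + b.X)) has moves -a-> v1
  v1 = a.((rec X. a.a.(X + X + (0 + X) + (X + X + b.X))) + (rec X. a.a.(X + X + (0 + X) + (X + X + b.X))) + (0 + (rec X. a.a.(X + X + (0 + X) + (X + X + b.X)))) + ((rec X. a.a.(X + X + (0 + X) + (X + X + b.X))) + (rec X. a.a.(X + X + (0 + X) + (X + X + b.X))) + b.(rec X. a.a.(X + X + (0 + X) + (X + X + b.X))))) has moves -a-> v2
  v2 = (rec X. a.a.(X + X + (0 + X) + (X + X + b.X))) + (rec X. a.a.(X + X + (0 + X) + (X + X + b.X))) + (0 + (rec X. a.a.(X + X + (0 + X) + (X + X + b.X)))) + ((rec X. a.a.(X + X + (0 + X) + (X + X + b.X))) + (rec X. a.a.(X + X + (0 + X) + (X + X + b.X))) + b.(rec X. a.a.(X + X + (0 + X) + (X + X + b.X)))) has moves -a-> v1, -b-> v0
Bisimilarity quotient blocks:
  B0 = {u0, u1, u2}
  B1 = {v0}
  B2 = {v1}
  B3 = {v2}
u0 ∈ B0, v0 ∈ B1 → different blocks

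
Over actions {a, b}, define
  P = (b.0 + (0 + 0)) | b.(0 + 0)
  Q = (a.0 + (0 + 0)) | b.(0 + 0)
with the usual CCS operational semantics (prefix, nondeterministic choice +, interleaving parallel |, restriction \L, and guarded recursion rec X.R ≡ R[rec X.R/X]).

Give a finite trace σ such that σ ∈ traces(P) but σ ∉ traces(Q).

bb

P's transition system — 4 states:
  p0 = (b.0 + (0 + 0)) | b.(0 + 0) :: =b=> p1, =b=> p2
  p1 = (b.0 + (0 + 0)) | (0 + 0) :: =b=> p3
  p2 = 0 | b.(0 + 0) :: =b=> p3
  p3 = 0 | (0 + 0) :: (no moves)
Q's transition system — 4 states:
  q0 = (a.0 + (0 + 0)) | b.(0 + 0) :: =a=> q1, =b=> q2
  q1 = 0 | b.(0 + 0) :: =b=> q3
  q2 = (a.0 + (0 + 0)) | (0 + 0) :: =a=> q3
  q3 = 0 | (0 + 0) :: (no moves)
Run σ = ⟨bb⟩ on P: start {p0}
  step 1 (b): {p1, p2}
  step 2 (b): {p3}
  P completes σ.
Run σ = ⟨bb⟩ on Q: start {q0}
  step 1 (b): {q2}
  step 2 (b): no successor for Q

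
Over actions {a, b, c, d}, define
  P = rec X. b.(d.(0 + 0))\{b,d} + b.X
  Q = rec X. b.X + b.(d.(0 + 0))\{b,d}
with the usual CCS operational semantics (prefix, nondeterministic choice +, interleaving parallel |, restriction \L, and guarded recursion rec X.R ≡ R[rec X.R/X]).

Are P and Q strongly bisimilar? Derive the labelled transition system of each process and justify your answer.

bisimilar

LTS(P): 2 reachable states
  m0 = rec X. b.(d.(0 + 0))\{b,d} + b.X ⊢ --b--▸ m0, --b--▸ m1
  m1 = (d.(0 + 0))\{b,d} ⊢ ∅
LTS(Q): 2 reachable states
  n0 = rec X. b.X + b.(d.(0 + 0))\{b,d} ⊢ --b--▸ n0, --b--▸ n1
  n1 = (d.(0 + 0))\{b,d} ⊢ ∅
Bisimilarity quotient blocks:
  B0 = {m0, n0}
  B1 = {m1, n1}
m0 ∈ B0, n0 ∈ B0 → same block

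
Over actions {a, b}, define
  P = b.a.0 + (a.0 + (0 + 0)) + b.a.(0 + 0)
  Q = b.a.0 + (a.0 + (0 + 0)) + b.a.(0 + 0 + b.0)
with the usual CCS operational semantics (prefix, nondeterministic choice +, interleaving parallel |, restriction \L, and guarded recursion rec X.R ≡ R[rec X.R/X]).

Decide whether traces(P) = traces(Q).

P's transition system — 5 states:
  m0 = b.a.0 + (a.0 + (0 + 0)) + b.a.(0 + 0) ⊢ =a=> m1, =b=> m2, =b=> m3
  m1 = 0 ⊢ (no moves)
  m2 = a.(0 + 0) ⊢ =a=> m4
  m3 = a.0 ⊢ =a=> m1
  m4 = 0 + 0 ⊢ (no moves)
Q's transition system — 5 states:
  n0 = b.a.0 + (a.0 + (0 + 0)) + b.a.(0 + 0 + b.0) ⊢ =a=> n1, =b=> n2, =b=> n3
  n1 = 0 ⊢ (no moves)
  n2 = a.(0 + 0 + b.0) ⊢ =a=> n4
  n3 = a.0 ⊢ =a=> n1
  n4 = 0 + 0 + b.0 ⊢ =b=> n1
Run σ = ⟨bab⟩ on Q: start {n0}
  [1] b ⇒ {n2, n3}
  [2] a ⇒ {n1, n4}
  [3] b ⇒ {n1}
  — Q admits the full trace.
Run σ = ⟨bab⟩ on P: start {m0}
  [1] b ⇒ {m2, m3}
  [2] a ⇒ {m1, m4}
  [3] b ⇒ no successor for P

traces(P) ≠ traces(Q) — witness ⟨bab⟩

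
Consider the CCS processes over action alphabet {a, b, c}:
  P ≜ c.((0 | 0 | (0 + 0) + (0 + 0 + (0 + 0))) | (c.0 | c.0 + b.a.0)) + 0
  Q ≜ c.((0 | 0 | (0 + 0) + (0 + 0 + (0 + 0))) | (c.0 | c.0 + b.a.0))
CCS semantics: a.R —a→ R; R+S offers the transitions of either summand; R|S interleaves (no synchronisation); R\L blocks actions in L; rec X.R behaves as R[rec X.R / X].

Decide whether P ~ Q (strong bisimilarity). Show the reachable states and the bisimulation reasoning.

LTS(P): 7 reachable states
  p0 = c.((0 | 0 | (0 + 0) + (0 + 0 + (0 + 0))) | (c.0 | c.0 + b.a.0)) + 0 → —c→ p1
  p1 = (0 | 0 | (0 + 0) + (0 + 0 + (0 + 0))) | (c.0 | c.0 + b.a.0) → —b→ p2, —c→ p3, —c→ p4
  p2 = (0 | 0 | (0 + 0) + (0 + 0 + (0 + 0))) | a.0 → —a→ p5
  p3 = (0 | 0 | (0 + 0) + (0 + 0 + (0 + 0))) | (0 | c.0) → —c→ p6
  p4 = (0 | 0 | (0 + 0) + (0 + 0 + (0 + 0))) | (c.0 | 0) → —c→ p6
  p5 = (0 | 0 | (0 + 0) + (0 + 0 + (0 + 0))) | 0 → deadlocked
  p6 = (0 | 0 | (0 + 0) + (0 + 0 + (0 + 0))) | (0 | 0) → deadlocked
LTS(Q): 7 reachable states
  q0 = c.((0 | 0 | (0 + 0) + (0 + 0 + (0 + 0))) | (c.0 | c.0 + b.a.0)) → —c→ q1
  q1 = (0 | 0 | (0 + 0) + (0 + 0 + (0 + 0))) | (c.0 | c.0 + b.a.0) → —b→ q2, —c→ q3, —c→ q4
  q2 = (0 | 0 | (0 + 0) + (0 + 0 + (0 + 0))) | a.0 → —a→ q5
  q3 = (0 | 0 | (0 + 0) + (0 + 0 + (0 + 0))) | (0 | c.0) → —c→ q6
  q4 = (0 | 0 | (0 + 0) + (0 + 0 + (0 + 0))) | (c.0 | 0) → —c→ q6
  q5 = (0 | 0 | (0 + 0) + (0 + 0 + (0 + 0))) | 0 → deadlocked
  q6 = (0 | 0 | (0 + 0) + (0 + 0 + (0 + 0))) | (0 | 0) → deadlocked
Bisimilarity quotient blocks:
  B0 = {p0, q0}
  B1 = {p1, q1}
  B2 = {p2, q2}
  B3 = {p5, p6, q5, q6}
  B4 = {p3, p4, q3, q4}
p0 ∈ B0, q0 ∈ B0 → same block

P ~ Q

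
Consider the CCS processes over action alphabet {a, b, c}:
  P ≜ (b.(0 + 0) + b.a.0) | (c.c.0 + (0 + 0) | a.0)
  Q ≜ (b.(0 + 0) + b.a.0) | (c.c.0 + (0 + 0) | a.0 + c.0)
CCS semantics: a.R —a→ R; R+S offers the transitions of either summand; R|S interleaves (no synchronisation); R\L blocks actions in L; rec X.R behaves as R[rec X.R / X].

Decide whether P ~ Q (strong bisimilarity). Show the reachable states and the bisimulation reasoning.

LTS(P): 16 reachable states
  p0 = (b.(0 + 0) + b.a.0) | (c.c.0 + (0 + 0) | a.0) has moves —a→ p1, —b→ p2, —b→ p3, —c→ p4
  p1 = (b.(0 + 0) + b.a.0) | ((0 + 0) | 0) has moves —b→ p5, —b→ p6
  p2 = (0 + 0) | (c.c.0 + (0 + 0) | a.0) has moves —a→ p5, —c→ p7
  p3 = a.0 | (c.c.0 + (0 + 0) | a.0) has moves —a→ p6, —a→ p8, —c→ p9
  p4 = (b.(0 + 0) + b.a.0) | c.0 has moves —b→ p7, —b→ p9, —c→ p10
  p5 = (0 + 0) | ((0 + 0) | 0) has moves (no moves)
  p6 = a.0 | ((0 + 0) | 0) has moves —a→ p11
  p7 = (0 + 0) | c.0 has moves —c→ p12
  p8 = 0 | (c.c.0 + (0 + 0) | a.0) has moves —a→ p11, —c→ p13
  p9 = a.0 | c.0 has moves —a→ p13, —c→ p14
  p10 = (b.(0 + 0) + b.a.0) | 0 has moves —b→ p12, —b→ p14
  p11 = 0 | ((0 + 0) | 0) has moves (no moves)
  p12 = (0 + 0) | 0 has moves (no moves)
  p13 = 0 | c.0 has moves —c→ p15
  p14 = a.0 | 0 has moves —a→ p15
  p15 = 0 | 0 has moves (no moves)
LTS(Q): 16 reachable states
  q0 = (b.(0 + 0) + b.a.0) | (c.c.0 + (0 + 0) | a.0 + c.0) has moves —a→ q1, —b→ q2, —b→ q3, —c→ q4, —c→ q5
  q1 = (b.(0 + 0) + b.a.0) | ((0 + 0) | 0) has moves —b→ q6, —b→ q7
  q2 = (0 + 0) | (c.c.0 + (0 + 0) | a.0 + c.0) has moves —a→ q6, —c→ q8, —c→ q9
  q3 = a.0 | (c.c.0 + (0 + 0) | a.0 + c.0) has moves —a→ q10, —a→ q7, —c→ q11, —c→ q12
  q4 = (b.(0 + 0) + b.a.0) | 0 has moves —b→ q11, —b→ q8
  q5 = (b.(0 + 0) + b.a.0) | c.0 has moves —b→ q12, —b→ q9, —c→ q4
  q6 = (0 + 0) | ((0 + 0) | 0) has moves (no moves)
  q7 = a.0 | ((0 + 0) | 0) has moves —a→ q13
  q8 = (0 + 0) | 0 has moves (no moves)
  q9 = (0 + 0) | c.0 has moves —c→ q8
  q10 = 0 | (c.c.0 + (0 + 0) | a.0 + c.0) has moves —a→ q13, —c→ q14, —c→ q15
  q11 = a.0 | 0 has moves —a→ q14
  q12 = a.0 | c.0 has moves —a→ q15, —c→ q11
  q13 = 0 | ((0 + 0) | 0) has moves (no moves)
  q14 = 0 | 0 has moves (no moves)
  q15 = 0 | c.0 has moves —c→ q14
Bisimilarity quotient blocks:
  B0 = {p0}
  B1 = {p4, q5}
  B2 = {p9, q12}
  B3 = {p14, p6, q11, q7}
  B4 = {p11, p12, p15, p5, q13, q14, q6, q8}
  B5 = {p13, p7, q15, q9}
  B6 = {p1, p10, q1, q4}
  B7 = {p3}
  B8 = {p2, p8}
  B9 = {q0}
  B10 = {q10, q2}
  B11 = {q3}
p0 ∈ B0, q0 ∈ B9 → different blocks

NO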